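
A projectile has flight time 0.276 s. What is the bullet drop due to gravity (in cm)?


drop = 0.5*g*t^2 = 0.5*9.81*0.276^2 = 0.373643 m ≈ 37.36 cm

37.36 cm


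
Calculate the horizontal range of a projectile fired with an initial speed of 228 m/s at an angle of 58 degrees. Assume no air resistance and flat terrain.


R = v0^2 * sin(2*theta) / g = 228^2 * sin(2*58°) / 9.81 = 4763 m

4763 m


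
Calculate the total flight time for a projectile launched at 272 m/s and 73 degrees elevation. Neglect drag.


T = 2*v0*sin(theta)/g = 2*272*sin(73°)/9.81 = 53.03 s

53.03 s


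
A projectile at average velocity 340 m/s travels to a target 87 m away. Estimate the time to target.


t = d/v = 87/340 = 0.2559 s

0.2559 s


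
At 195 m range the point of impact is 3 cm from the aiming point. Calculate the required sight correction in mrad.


1 mrad subtends 1 cm per 10 m of range, so adj = error_cm / (dist_m / 10) = 3 / (195/10) = 0.1538 mrad

0.1538 mrad


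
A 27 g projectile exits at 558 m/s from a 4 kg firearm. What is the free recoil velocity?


v_recoil = m_p * v_p / m_gun = 0.027 * 558 / 4 = 3.766 m/s

3.766 m/s


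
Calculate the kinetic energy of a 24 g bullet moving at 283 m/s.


E = 0.5*m*v^2 = 0.5*0.024*283^2 = 961.1 J

961.1 J


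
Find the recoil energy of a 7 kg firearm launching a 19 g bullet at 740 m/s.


v_r = m_p*v_p/m_gun = 0.019*740/7 = 2.00857 m/s, E_r = 0.5*m_gun*v_r^2 = 0.5*7*2.00857^2 = 14.12 J

14.12 J


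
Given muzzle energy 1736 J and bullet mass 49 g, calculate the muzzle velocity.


v = sqrt(2*E/m) = sqrt(2*1736/0.049) = 266.2 m/s

266.2 m/s


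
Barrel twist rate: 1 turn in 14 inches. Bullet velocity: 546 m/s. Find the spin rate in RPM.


twist_m = 14*0.0254 = 0.3556 m
spin = v/twist = 546/0.3556 = 1535.433 rev/s
RPM = spin*60 = 1535.433*60 ≈ 92126 RPM

92126 RPM


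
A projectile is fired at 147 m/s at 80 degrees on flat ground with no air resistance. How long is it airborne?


T = 2*v0*sin(theta)/g = 2*147*sin(80°)/9.81 = 29.51 s

29.51 s


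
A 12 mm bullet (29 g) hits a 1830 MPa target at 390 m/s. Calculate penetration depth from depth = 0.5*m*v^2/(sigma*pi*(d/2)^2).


A = pi*(d/2)^2 = pi*(12/2)^2 = 113.097 mm^2
E = 0.5*m*v^2 = 0.5*0.029*390^2 = 2205.45 J
depth = E/(sigma*A) = 2205.45 J / (1830 MPa * 113.097 mm^2) = 2205.45/(1830 * 113.097) m = 0.010656 m ≈ 10.66 mm

10.66 mm


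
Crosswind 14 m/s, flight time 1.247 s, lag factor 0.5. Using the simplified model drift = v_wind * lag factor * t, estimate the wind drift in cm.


drift = v_wind * lag * t = 14 * 0.5 * 1.247 = 8.729 m ≈ 872.9 cm

872.9 cm


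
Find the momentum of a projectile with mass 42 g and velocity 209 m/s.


p = m*v = 0.042*209 = 8.778 kg·m/s

8.778 kg·m/s


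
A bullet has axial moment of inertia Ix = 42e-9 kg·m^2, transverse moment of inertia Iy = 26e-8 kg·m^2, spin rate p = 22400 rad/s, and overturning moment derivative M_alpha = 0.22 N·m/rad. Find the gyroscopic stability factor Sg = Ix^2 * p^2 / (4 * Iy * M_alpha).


Sg = Ix^2 * p^2 / (4 * Iy * M_alpha) = (42e-9)^2 * 22400^2 / (4 * 26e-8 * 0.22) = 3.868

3.868


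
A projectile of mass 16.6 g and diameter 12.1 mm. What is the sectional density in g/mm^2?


SD = m/d^2 = 16.6/12.1^2 = 0.1134 g/mm^2

0.1134 g/mm^2


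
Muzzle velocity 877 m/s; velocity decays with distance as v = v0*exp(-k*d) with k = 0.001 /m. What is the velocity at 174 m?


v = v0*exp(-k*d) = 877*exp(-0.001*174) = 736.9 m/s

736.9 m/s


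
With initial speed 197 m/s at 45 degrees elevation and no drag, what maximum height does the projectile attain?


H = (v0*sin(theta))^2 / (2g) = (197*sin(45°))^2 / (2*9.81) = 989 m

989 m


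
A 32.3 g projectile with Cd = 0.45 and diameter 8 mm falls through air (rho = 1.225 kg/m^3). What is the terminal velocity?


A = pi*(d/2)^2 = pi*(8/2000)^2 = 5.02655e-05 m^2
vt = sqrt(2mg/(Cd*rho*A)) = sqrt(2*0.0323*9.81/(0.45 * 1.225 * 5.02655e-05)) = 151.2 m/s

151.2 m/s


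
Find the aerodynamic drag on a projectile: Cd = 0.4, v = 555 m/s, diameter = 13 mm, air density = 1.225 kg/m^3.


A = pi*(d/2)^2 = pi*(13/2000)^2 = 1.32732e-04 m^2
Fd = 0.5*Cd*rho*A*v^2 = 0.5*0.4*1.225*1.32732e-04*555^2 = 10.02 N

10.02 N


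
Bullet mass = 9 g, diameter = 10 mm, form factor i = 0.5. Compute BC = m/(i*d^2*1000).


BC = m/(i*d^2*1000) = 9/(0.5 * 10^2 * 1000) = 0.00018

0.00018


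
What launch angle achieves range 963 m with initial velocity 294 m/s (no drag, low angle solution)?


sin(2*theta) = R*g/v0^2 = 963*9.81/294^2 = 0.109295, theta = arcsin(0.109295)/2 = 3.137°

3.137 degrees


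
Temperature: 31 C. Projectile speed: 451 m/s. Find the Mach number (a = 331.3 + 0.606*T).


a = 331.3 + 0.606*(31) = 350.086 m/s
M = v/a = 451/350.086 = 1.288

1.288


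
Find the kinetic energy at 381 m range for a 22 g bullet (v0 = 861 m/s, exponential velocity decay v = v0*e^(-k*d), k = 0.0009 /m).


v = v0*exp(-k*d) = 861*exp(-0.0009*381) = 611.06 m/s
E = 0.5*m*v^2 = 0.5*0.022*611.06^2 = 4107 J

4107 J


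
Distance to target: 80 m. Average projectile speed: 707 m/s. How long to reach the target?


t = d/v = 80/707 = 0.1132 s

0.1132 s


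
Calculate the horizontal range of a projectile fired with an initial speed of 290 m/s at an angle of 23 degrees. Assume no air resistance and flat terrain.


R = v0^2 * sin(2*theta) / g = 290^2 * sin(2*23°) / 9.81 = 6167 m

6167 m


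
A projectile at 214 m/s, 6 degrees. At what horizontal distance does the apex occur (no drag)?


R = v0^2*sin(2*theta)/g = 214^2*sin(2*6°)/9.81 = 970.594 m
apex_dist = R/2 = 970.594/2 = 485.3 m

485.3 m


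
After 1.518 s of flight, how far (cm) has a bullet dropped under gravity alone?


drop = 0.5*g*t^2 = 0.5*9.81*1.518^2 = 11.3027 m ≈ 1130 cm

1130 cm


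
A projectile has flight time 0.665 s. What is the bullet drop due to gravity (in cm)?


drop = 0.5*g*t^2 = 0.5*9.81*0.665^2 = 2.16911 m ≈ 216.9 cm

216.9 cm


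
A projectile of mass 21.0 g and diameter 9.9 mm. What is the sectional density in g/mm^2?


SD = m/d^2 = 21.0/9.9^2 = 0.2143 g/mm^2

0.2143 g/mm^2


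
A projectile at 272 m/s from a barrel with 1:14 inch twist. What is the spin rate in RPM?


twist_m = 14*0.0254 = 0.3556 m
spin = v/twist = 272/0.3556 = 764.9044 rev/s
RPM = spin*60 = 764.9044*60 ≈ 45894 RPM

45894 RPM


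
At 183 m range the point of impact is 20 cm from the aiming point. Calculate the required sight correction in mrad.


1 mrad subtends 1 cm per 10 m of range, so adj = error_cm / (dist_m / 10) = 20 / (183/10) = 1.093 mrad

1.093 mrad


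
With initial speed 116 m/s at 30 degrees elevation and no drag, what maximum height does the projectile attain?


H = (v0*sin(theta))^2 / (2g) = (116*sin(30°))^2 / (2*9.81) = 171.5 m

171.5 m


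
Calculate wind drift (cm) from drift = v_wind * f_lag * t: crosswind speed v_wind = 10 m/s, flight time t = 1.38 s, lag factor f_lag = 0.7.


drift = v_wind * lag * t = 10 * 0.7 * 1.38 = 9.66 m ≈ 966 cm

966 cm


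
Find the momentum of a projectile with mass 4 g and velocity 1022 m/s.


p = m*v = 0.004*1022 = 4.088 kg·m/s

4.088 kg·m/s


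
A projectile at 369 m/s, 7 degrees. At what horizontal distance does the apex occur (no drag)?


R = v0^2*sin(2*theta)/g = 369^2*sin(2*7°)/9.81 = 3357.83 m
apex_dist = R/2 = 3357.83/2 = 1679 m

1679 m


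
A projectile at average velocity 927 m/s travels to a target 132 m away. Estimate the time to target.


t = d/v = 132/927 = 0.1424 s

0.1424 s


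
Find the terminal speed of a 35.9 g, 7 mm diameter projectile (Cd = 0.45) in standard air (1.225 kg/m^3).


A = pi*(d/2)^2 = pi*(7/2000)^2 = 3.84845e-05 m^2
vt = sqrt(2mg/(Cd*rho*A)) = sqrt(2*0.0359*9.81/(0.45 * 1.225 * 3.84845e-05)) = 182.2 m/s

182.2 m/s


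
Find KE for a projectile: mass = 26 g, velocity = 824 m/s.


E = 0.5*m*v^2 = 0.5*0.026*824^2 = 8827 J

8827 J


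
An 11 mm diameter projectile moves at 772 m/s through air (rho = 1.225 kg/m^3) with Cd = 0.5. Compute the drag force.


A = pi*(d/2)^2 = pi*(11/2000)^2 = 9.50332e-05 m^2
Fd = 0.5*Cd*rho*A*v^2 = 0.5*0.5*1.225*9.50332e-05*772^2 = 17.35 N

17.35 N


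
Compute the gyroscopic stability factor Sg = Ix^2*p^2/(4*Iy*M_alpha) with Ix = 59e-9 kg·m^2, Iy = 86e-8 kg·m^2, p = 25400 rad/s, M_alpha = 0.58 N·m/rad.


Sg = Ix^2 * p^2 / (4 * Iy * M_alpha) = (59e-9)^2 * 25400^2 / (4 * 86e-8 * 0.58) = 1.126

1.126


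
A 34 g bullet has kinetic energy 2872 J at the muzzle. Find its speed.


v = sqrt(2*E/m) = sqrt(2*2872/0.034) = 411 m/s

411 m/s


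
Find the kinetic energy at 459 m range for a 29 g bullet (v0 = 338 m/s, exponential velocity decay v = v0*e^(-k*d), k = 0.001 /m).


v = v0*exp(-k*d) = 338*exp(-0.001*459) = 213.587 m/s
E = 0.5*m*v^2 = 0.5*0.029*213.587^2 = 661.5 J

661.5 J


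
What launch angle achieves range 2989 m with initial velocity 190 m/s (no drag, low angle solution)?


sin(2*theta) = R*g/v0^2 = 2989*9.81/190^2 = 0.812246, theta = arcsin(0.812246)/2 = 27.16°

27.16 degrees


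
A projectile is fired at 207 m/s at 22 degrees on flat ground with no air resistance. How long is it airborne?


T = 2*v0*sin(theta)/g = 2*207*sin(22°)/9.81 = 15.81 s

15.81 s


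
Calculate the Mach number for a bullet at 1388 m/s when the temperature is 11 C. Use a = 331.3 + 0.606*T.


a = 331.3 + 0.606*(11) = 337.966 m/s
M = v/a = 1388/337.966 = 4.107

4.107


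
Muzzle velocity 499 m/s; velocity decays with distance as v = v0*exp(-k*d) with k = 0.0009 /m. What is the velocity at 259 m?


v = v0*exp(-k*d) = 499*exp(-0.0009*259) = 395.2 m/s

395.2 m/s


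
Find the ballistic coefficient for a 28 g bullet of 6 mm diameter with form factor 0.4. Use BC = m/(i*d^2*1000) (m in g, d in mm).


BC = m/(i*d^2*1000) = 28/(0.4 * 6^2 * 1000) = 0.001944

0.001944


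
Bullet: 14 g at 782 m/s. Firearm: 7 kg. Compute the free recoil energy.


v_r = m_p*v_p/m_gun = 0.014*782/7 = 1.564 m/s, E_r = 0.5*m_gun*v_r^2 = 0.5*7*1.564^2 = 8.561 J

8.561 J


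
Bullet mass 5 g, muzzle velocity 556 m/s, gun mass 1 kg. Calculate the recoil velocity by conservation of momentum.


v_recoil = m_p * v_p / m_gun = 0.005 * 556 / 1 = 2.78 m/s

2.78 m/s


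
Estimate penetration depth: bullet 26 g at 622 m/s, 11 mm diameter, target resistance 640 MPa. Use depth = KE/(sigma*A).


A = pi*(d/2)^2 = pi*(11/2)^2 = 95.0332 mm^2
E = 0.5*m*v^2 = 0.5*0.026*622^2 = 5029.49 J
depth = E/(sigma*A) = 5029.49 J / (640 MPa * 95.0332 mm^2) = 5029.49/(640 * 95.0332) m = 0.082693 m ≈ 82.69 mm

82.69 mm


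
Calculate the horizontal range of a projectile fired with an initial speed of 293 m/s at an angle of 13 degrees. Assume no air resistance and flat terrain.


R = v0^2 * sin(2*theta) / g = 293^2 * sin(2*13°) / 9.81 = 3836 m

3836 m


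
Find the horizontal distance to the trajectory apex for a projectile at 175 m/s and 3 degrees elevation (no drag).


R = v0^2*sin(2*theta)/g = 175^2*sin(2*3°)/9.81 = 326.318 m
apex_dist = R/2 = 326.318/2 = 163.2 m

163.2 m


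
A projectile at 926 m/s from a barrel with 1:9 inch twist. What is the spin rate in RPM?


twist_m = 9*0.0254 = 0.2286 m
spin = v/twist = 926/0.2286 = 4050.744 rev/s
RPM = spin*60 = 4050.744*60 ≈ 243045 RPM

243045 RPM


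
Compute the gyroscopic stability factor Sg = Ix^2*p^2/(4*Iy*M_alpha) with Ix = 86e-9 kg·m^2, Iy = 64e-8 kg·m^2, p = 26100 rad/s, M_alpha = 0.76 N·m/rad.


Sg = Ix^2 * p^2 / (4 * Iy * M_alpha) = (86e-9)^2 * 26100^2 / (4 * 64e-8 * 0.76) = 2.59

2.59


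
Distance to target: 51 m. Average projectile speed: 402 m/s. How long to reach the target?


t = d/v = 51/402 = 0.1269 s

0.1269 s


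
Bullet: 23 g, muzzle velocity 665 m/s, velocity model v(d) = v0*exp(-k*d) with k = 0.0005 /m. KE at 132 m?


v = v0*exp(-k*d) = 665*exp(-0.0005*132) = 622.527 m/s
E = 0.5*m*v^2 = 0.5*0.023*622.527^2 = 4457 J

4457 J


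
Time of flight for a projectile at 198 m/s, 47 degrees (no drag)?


T = 2*v0*sin(theta)/g = 2*198*sin(47°)/9.81 = 29.52 s

29.52 s


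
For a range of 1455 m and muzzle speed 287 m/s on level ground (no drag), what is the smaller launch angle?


sin(2*theta) = R*g/v0^2 = 1455*9.81/287^2 = 0.173288, theta = arcsin(0.173288)/2 = 4.99°

4.99 degrees


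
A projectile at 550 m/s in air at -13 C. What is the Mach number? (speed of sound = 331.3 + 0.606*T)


a = 331.3 + 0.606*(-13) = 323.422 m/s
M = v/a = 550/323.422 = 1.701

1.701


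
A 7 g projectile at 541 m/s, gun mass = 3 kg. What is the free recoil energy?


v_r = m_p*v_p/m_gun = 0.007*541/3 = 1.26233 m/s, E_r = 0.5*m_gun*v_r^2 = 0.5*3*1.26233^2 = 2.39 J

2.39 J


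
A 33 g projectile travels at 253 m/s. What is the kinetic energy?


E = 0.5*m*v^2 = 0.5*0.033*253^2 = 1056 J

1056 J


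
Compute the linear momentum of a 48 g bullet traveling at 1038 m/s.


p = m*v = 0.048*1038 = 49.82 kg·m/s

49.82 kg·m/s


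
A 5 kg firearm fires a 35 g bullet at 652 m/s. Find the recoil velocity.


v_recoil = m_p * v_p / m_gun = 0.035 * 652 / 5 = 4.564 m/s

4.564 m/s


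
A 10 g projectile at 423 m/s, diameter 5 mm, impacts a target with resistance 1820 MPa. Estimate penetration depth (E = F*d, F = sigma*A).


A = pi*(d/2)^2 = pi*(5/2)^2 = 19.635 mm^2
E = 0.5*m*v^2 = 0.5*0.01*423^2 = 894.645 J
depth = E/(sigma*A) = 894.645 J / (1820 MPa * 19.635 mm^2) = 894.645/(1820 * 19.635) m = 0.0250351 m ≈ 25.04 mm

25.04 mm


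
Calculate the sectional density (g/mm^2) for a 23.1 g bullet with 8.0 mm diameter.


SD = m/d^2 = 23.1/8.0^2 = 0.3609 g/mm^2

0.3609 g/mm^2


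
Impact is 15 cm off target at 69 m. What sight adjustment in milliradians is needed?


1 mrad subtends 1 cm per 10 m of range, so adj = error_cm / (dist_m / 10) = 15 / (69/10) = 2.174 mrad

2.174 mrad


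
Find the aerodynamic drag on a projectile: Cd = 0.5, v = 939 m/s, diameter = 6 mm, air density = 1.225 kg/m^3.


A = pi*(d/2)^2 = pi*(6/2000)^2 = 2.82743e-05 m^2
Fd = 0.5*Cd*rho*A*v^2 = 0.5*0.5*1.225*2.82743e-05*939^2 = 7.635 N

7.635 N


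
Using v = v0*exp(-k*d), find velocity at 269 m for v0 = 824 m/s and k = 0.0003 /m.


v = v0*exp(-k*d) = 824*exp(-0.0003*269) = 760.1 m/s

760.1 m/s


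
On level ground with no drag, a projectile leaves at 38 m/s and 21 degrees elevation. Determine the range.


R = v0^2 * sin(2*theta) / g = 38^2 * sin(2*21°) / 9.81 = 98.49 m

98.49 m


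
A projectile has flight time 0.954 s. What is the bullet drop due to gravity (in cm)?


drop = 0.5*g*t^2 = 0.5*9.81*0.954^2 = 4.46412 m ≈ 446.4 cm

446.4 cm


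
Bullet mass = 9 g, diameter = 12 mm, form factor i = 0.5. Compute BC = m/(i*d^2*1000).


BC = m/(i*d^2*1000) = 9/(0.5 * 12^2 * 1000) = 0.000125

0.000125


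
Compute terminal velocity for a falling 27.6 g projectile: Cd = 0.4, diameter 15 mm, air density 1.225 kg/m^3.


A = pi*(d/2)^2 = pi*(15/2000)^2 = 1.76715e-04 m^2
vt = sqrt(2mg/(Cd*rho*A)) = sqrt(2*0.0276*9.81/(0.4 * 1.225 * 1.76715e-04)) = 79.08 m/s

79.08 m/s


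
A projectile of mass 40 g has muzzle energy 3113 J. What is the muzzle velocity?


v = sqrt(2*E/m) = sqrt(2*3113/0.04) = 394.5 m/s

394.5 m/s


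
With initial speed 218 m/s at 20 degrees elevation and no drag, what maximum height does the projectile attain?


H = (v0*sin(theta))^2 / (2g) = (218*sin(20°))^2 / (2*9.81) = 283.3 m

283.3 m


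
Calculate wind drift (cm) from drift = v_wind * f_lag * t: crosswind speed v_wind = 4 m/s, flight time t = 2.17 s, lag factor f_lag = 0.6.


drift = v_wind * lag * t = 4 * 0.6 * 2.17 = 5.208 m ≈ 520.8 cm

520.8 cm


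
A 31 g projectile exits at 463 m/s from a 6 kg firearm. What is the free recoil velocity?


v_recoil = m_p * v_p / m_gun = 0.031 * 463 / 6 = 2.392 m/s

2.392 m/s


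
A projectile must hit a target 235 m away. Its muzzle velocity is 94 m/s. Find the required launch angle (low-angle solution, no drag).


sin(2*theta) = R*g/v0^2 = 235*9.81/94^2 = 0.260904, theta = arcsin(0.260904)/2 = 7.562°

7.562 degrees


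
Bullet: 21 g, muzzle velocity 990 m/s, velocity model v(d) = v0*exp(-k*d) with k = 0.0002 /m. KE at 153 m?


v = v0*exp(-k*d) = 990*exp(-0.0002*153) = 960.165 m/s
E = 0.5*m*v^2 = 0.5*0.021*960.165^2 = 9680 J

9680 J


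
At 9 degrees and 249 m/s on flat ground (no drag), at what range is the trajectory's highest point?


R = v0^2*sin(2*theta)/g = 249^2*sin(2*9°)/9.81 = 1953.04 m
apex_dist = R/2 = 1953.04/2 = 976.5 m

976.5 m


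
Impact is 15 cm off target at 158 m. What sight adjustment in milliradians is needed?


1 mrad subtends 1 cm per 10 m of range, so adj = error_cm / (dist_m / 10) = 15 / (158/10) = 0.9494 mrad

0.9494 mrad


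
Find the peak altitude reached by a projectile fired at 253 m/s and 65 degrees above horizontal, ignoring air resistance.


H = (v0*sin(theta))^2 / (2g) = (253*sin(65°))^2 / (2*9.81) = 2680 m

2680 m


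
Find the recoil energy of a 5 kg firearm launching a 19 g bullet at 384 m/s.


v_r = m_p*v_p/m_gun = 0.019*384/5 = 1.4592 m/s, E_r = 0.5*m_gun*v_r^2 = 0.5*5*1.4592^2 = 5.323 J

5.323 J


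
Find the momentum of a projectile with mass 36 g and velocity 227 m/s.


p = m*v = 0.036*227 = 8.172 kg·m/s

8.172 kg·m/s


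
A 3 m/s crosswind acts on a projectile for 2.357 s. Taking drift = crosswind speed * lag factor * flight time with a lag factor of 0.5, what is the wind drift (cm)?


drift = v_wind * lag * t = 3 * 0.5 * 2.357 = 3.5355 m ≈ 353.6 cm

353.6 cm


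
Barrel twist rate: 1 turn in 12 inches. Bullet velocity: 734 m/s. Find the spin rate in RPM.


twist_m = 12*0.0254 = 0.3048 m
spin = v/twist = 734/0.3048 = 2408.136 rev/s
RPM = spin*60 = 2408.136*60 ≈ 144488 RPM

144488 RPM


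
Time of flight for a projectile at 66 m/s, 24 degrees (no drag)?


T = 2*v0*sin(theta)/g = 2*66*sin(24°)/9.81 = 5.473 s

5.473 s


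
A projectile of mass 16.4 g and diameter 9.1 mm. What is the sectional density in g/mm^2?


SD = m/d^2 = 16.4/9.1^2 = 0.198 g/mm^2

0.198 g/mm^2


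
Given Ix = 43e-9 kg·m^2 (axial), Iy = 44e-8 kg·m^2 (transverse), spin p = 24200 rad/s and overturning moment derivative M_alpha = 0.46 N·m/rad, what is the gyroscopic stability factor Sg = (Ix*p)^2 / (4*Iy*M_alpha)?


Sg = Ix^2 * p^2 / (4 * Iy * M_alpha) = (43e-9)^2 * 24200^2 / (4 * 44e-8 * 0.46) = 1.338

1.338


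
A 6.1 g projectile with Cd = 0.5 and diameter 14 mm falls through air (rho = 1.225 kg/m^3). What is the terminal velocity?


A = pi*(d/2)^2 = pi*(14/2000)^2 = 1.53938e-04 m^2
vt = sqrt(2mg/(Cd*rho*A)) = sqrt(2*0.0061*9.81/(0.5 * 1.225 * 1.53938e-04)) = 35.63 m/s

35.63 m/s


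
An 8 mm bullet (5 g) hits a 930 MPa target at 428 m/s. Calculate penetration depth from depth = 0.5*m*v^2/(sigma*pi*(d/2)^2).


A = pi*(d/2)^2 = pi*(8/2)^2 = 50.2655 mm^2
E = 0.5*m*v^2 = 0.5*0.005*428^2 = 457.96 J
depth = E/(sigma*A) = 457.96 J / (930 MPa * 50.2655 mm^2) = 457.96/(930 * 50.2655) m = 0.00979659 m ≈ 9.797 mm

9.797 mm


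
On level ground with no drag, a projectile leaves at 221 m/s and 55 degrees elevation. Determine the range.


R = v0^2 * sin(2*theta) / g = 221^2 * sin(2*55°) / 9.81 = 4678 m

4678 m


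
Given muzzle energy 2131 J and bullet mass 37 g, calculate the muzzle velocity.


v = sqrt(2*E/m) = sqrt(2*2131/0.037) = 339.4 m/s

339.4 m/s


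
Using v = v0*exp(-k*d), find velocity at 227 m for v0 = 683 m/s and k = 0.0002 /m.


v = v0*exp(-k*d) = 683*exp(-0.0002*227) = 652.7 m/s

652.7 m/s


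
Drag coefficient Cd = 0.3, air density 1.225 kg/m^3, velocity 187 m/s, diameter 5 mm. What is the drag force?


A = pi*(d/2)^2 = pi*(5/2000)^2 = 1.96350e-05 m^2
Fd = 0.5*Cd*rho*A*v^2 = 0.5*0.3*1.225*1.96350e-05*187^2 = 0.1262 N

0.1262 N


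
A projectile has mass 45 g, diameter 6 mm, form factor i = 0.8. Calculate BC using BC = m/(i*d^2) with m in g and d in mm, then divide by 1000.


BC = m/(i*d^2*1000) = 45/(0.8 * 6^2 * 1000) = 0.001563

0.001563


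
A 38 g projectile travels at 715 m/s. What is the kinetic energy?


E = 0.5*m*v^2 = 0.5*0.038*715^2 = 9713 J

9713 J


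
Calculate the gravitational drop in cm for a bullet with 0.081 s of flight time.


drop = 0.5*g*t^2 = 0.5*9.81*0.081^2 = 0.0321817 m ≈ 3.218 cm

3.218 cm


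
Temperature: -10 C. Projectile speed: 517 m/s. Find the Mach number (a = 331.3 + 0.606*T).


a = 331.3 + 0.606*(-10) = 325.24 m/s
M = v/a = 517/325.24 = 1.59

1.59


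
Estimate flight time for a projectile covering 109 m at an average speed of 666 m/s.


t = d/v = 109/666 = 0.1637 s

0.1637 s


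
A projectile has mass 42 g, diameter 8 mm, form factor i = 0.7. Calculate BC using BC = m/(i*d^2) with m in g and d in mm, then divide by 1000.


BC = m/(i*d^2*1000) = 42/(0.7 * 8^2 * 1000) = 0.0009375

0.0009375


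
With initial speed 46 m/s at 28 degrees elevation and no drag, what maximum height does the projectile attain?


H = (v0*sin(theta))^2 / (2g) = (46*sin(28°))^2 / (2*9.81) = 23.77 m

23.77 m


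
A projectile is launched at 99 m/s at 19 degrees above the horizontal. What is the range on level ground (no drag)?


R = v0^2 * sin(2*theta) / g = 99^2 * sin(2*19°) / 9.81 = 615.1 m

615.1 m


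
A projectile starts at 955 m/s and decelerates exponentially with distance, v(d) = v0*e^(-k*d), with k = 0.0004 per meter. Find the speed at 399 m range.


v = v0*exp(-k*d) = 955*exp(-0.0004*399) = 814.1 m/s

814.1 m/s


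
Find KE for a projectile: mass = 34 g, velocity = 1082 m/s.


E = 0.5*m*v^2 = 0.5*0.034*1082^2 = 19902 J

19902 J


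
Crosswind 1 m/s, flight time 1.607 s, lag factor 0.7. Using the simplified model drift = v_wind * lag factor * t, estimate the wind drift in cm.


drift = v_wind * lag * t = 1 * 0.7 * 1.607 = 1.1249 m ≈ 112.5 cm

112.5 cm


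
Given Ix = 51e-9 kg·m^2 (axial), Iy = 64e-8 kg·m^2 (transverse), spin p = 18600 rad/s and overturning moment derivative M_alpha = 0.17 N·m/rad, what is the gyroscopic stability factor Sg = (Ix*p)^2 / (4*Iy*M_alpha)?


Sg = Ix^2 * p^2 / (4 * Iy * M_alpha) = (51e-9)^2 * 18600^2 / (4 * 64e-8 * 0.17) = 2.068

2.068


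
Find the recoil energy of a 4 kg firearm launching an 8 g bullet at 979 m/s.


v_r = m_p*v_p/m_gun = 0.008*979/4 = 1.958 m/s, E_r = 0.5*m_gun*v_r^2 = 0.5*4*1.958^2 = 7.668 J

7.668 J


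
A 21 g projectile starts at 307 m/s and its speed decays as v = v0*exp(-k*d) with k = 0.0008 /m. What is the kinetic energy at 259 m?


v = v0*exp(-k*d) = 307*exp(-0.0008*259) = 249.547 m/s
E = 0.5*m*v^2 = 0.5*0.021*249.547^2 = 653.9 J

653.9 J


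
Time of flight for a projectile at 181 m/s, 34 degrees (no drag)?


T = 2*v0*sin(theta)/g = 2*181*sin(34°)/9.81 = 20.63 s

20.63 s


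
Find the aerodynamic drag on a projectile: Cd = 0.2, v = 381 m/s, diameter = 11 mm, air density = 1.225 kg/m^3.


A = pi*(d/2)^2 = pi*(11/2000)^2 = 9.50332e-05 m^2
Fd = 0.5*Cd*rho*A*v^2 = 0.5*0.2*1.225*9.50332e-05*381^2 = 1.69 N

1.69 N


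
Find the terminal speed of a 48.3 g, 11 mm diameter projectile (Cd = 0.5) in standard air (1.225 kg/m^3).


A = pi*(d/2)^2 = pi*(11/2000)^2 = 9.50332e-05 m^2
vt = sqrt(2mg/(Cd*rho*A)) = sqrt(2*0.0483*9.81/(0.5 * 1.225 * 9.50332e-05)) = 127.6 m/s

127.6 m/s


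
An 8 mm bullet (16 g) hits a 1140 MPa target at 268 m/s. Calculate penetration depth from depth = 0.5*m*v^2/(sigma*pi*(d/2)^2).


A = pi*(d/2)^2 = pi*(8/2)^2 = 50.2655 mm^2
E = 0.5*m*v^2 = 0.5*0.016*268^2 = 574.592 J
depth = E/(sigma*A) = 574.592 J / (1140 MPa * 50.2655 mm^2) = 574.592/(1140 * 50.2655) m = 0.0100273 m ≈ 10.03 mm

10.03 mm


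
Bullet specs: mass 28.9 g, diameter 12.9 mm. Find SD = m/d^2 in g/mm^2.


SD = m/d^2 = 28.9/12.9^2 = 0.1737 g/mm^2

0.1737 g/mm^2


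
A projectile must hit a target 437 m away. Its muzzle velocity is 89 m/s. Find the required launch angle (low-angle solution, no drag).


sin(2*theta) = R*g/v0^2 = 437*9.81/89^2 = 0.541216, theta = arcsin(0.541216)/2 = 16.38°

16.38 degrees


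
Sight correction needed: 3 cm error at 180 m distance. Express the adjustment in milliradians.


1 mrad subtends 1 cm per 10 m of range, so adj = error_cm / (dist_m / 10) = 3 / (180/10) = 0.1667 mrad

0.1667 mrad


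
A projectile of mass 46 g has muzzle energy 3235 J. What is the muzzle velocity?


v = sqrt(2*E/m) = sqrt(2*3235/0.046) = 375 m/s

375 m/s


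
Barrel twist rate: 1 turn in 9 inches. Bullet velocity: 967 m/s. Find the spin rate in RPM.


twist_m = 9*0.0254 = 0.2286 m
spin = v/twist = 967/0.2286 = 4230.096 rev/s
RPM = spin*60 = 4230.096*60 ≈ 253806 RPM

253806 RPM


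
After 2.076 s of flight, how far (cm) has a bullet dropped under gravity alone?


drop = 0.5*g*t^2 = 0.5*9.81*2.076^2 = 21.1395 m ≈ 2114 cm

2114 cm


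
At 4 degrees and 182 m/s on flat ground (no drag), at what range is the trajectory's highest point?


R = v0^2*sin(2*theta)/g = 182^2*sin(2*4°)/9.81 = 469.926 m
apex_dist = R/2 = 469.926/2 = 235 m

235 m


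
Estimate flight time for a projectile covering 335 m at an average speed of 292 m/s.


t = d/v = 335/292 = 1.147 s

1.147 s


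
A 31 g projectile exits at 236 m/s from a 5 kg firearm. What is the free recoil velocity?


v_recoil = m_p * v_p / m_gun = 0.031 * 236 / 5 = 1.463 m/s

1.463 m/s


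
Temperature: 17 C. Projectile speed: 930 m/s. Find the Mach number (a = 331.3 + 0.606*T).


a = 331.3 + 0.606*(17) = 341.602 m/s
M = v/a = 930/341.602 = 2.722

2.722


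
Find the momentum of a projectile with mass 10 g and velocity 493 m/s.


p = m*v = 0.01*493 = 4.93 kg·m/s

4.93 kg·m/s


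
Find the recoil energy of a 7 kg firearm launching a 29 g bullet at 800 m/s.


v_r = m_p*v_p/m_gun = 0.029*800/7 = 3.31429 m/s, E_r = 0.5*m_gun*v_r^2 = 0.5*7*3.31429^2 = 38.45 J

38.45 J


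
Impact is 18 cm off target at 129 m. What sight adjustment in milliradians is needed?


1 mrad subtends 1 cm per 10 m of range, so adj = error_cm / (dist_m / 10) = 18 / (129/10) = 1.395 mrad

1.395 mrad


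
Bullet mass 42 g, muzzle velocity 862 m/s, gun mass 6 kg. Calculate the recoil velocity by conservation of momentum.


v_recoil = m_p * v_p / m_gun = 0.042 * 862 / 6 = 6.034 m/s

6.034 m/s


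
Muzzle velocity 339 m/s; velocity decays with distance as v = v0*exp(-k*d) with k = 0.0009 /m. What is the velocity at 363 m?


v = v0*exp(-k*d) = 339*exp(-0.0009*363) = 244.5 m/s

244.5 m/s


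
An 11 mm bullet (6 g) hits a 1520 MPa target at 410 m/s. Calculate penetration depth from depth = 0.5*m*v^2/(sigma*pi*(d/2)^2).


A = pi*(d/2)^2 = pi*(11/2)^2 = 95.0332 mm^2
E = 0.5*m*v^2 = 0.5*0.006*410^2 = 504.3 J
depth = E/(sigma*A) = 504.3 J / (1520 MPa * 95.0332 mm^2) = 504.3/(1520 * 95.0332) m = 0.00349116 m ≈ 3.491 mm

3.491 mm


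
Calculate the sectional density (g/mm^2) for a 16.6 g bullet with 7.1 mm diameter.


SD = m/d^2 = 16.6/7.1^2 = 0.3293 g/mm^2

0.3293 g/mm^2


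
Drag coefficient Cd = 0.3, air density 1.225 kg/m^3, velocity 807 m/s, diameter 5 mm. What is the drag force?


A = pi*(d/2)^2 = pi*(5/2000)^2 = 1.96350e-05 m^2
Fd = 0.5*Cd*rho*A*v^2 = 0.5*0.3*1.225*1.96350e-05*807^2 = 2.35 N

2.35 N


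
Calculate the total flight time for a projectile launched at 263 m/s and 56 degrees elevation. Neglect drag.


T = 2*v0*sin(theta)/g = 2*263*sin(56°)/9.81 = 44.45 s

44.45 s


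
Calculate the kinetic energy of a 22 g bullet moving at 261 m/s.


E = 0.5*m*v^2 = 0.5*0.022*261^2 = 749.3 J

749.3 J


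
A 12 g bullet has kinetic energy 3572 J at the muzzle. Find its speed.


v = sqrt(2*E/m) = sqrt(2*3572/0.012) = 771.6 m/s

771.6 m/s


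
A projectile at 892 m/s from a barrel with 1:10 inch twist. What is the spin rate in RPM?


twist_m = 10*0.0254 = 0.254 m
spin = v/twist = 892/0.254 = 3511.811 rev/s
RPM = spin*60 = 3511.811*60 ≈ 210709 RPM

210709 RPM


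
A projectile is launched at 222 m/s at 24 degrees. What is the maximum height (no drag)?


H = (v0*sin(theta))^2 / (2g) = (222*sin(24°))^2 / (2*9.81) = 415.6 m

415.6 m


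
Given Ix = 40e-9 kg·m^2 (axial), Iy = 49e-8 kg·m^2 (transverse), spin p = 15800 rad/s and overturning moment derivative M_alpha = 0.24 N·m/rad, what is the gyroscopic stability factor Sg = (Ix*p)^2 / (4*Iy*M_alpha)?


Sg = Ix^2 * p^2 / (4 * Iy * M_alpha) = (40e-9)^2 * 15800^2 / (4 * 49e-8 * 0.24) = 0.8491

0.8491


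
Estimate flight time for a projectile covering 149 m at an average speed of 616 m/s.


t = d/v = 149/616 = 0.2419 s

0.2419 s


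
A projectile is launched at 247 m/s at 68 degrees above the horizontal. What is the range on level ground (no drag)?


R = v0^2 * sin(2*theta) / g = 247^2 * sin(2*68°) / 9.81 = 4320 m

4320 m


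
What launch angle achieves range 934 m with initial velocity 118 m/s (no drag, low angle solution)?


sin(2*theta) = R*g/v0^2 = 934*9.81/118^2 = 0.658039, theta = arcsin(0.658039)/2 = 20.58°

20.58 degrees


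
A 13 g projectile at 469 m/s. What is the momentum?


p = m*v = 0.013*469 = 6.097 kg·m/s

6.097 kg·m/s


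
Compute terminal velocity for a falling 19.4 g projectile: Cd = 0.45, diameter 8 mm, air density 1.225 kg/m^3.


A = pi*(d/2)^2 = pi*(8/2000)^2 = 5.02655e-05 m^2
vt = sqrt(2mg/(Cd*rho*A)) = sqrt(2*0.0194*9.81/(0.45 * 1.225 * 5.02655e-05)) = 117.2 m/s

117.2 m/s


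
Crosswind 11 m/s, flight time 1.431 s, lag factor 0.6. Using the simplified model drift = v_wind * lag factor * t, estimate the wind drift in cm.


drift = v_wind * lag * t = 11 * 0.6 * 1.431 = 9.4446 m ≈ 944.5 cm

944.5 cm


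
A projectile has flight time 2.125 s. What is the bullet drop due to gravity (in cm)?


drop = 0.5*g*t^2 = 0.5*9.81*2.125^2 = 22.1491 m ≈ 2215 cm

2215 cm


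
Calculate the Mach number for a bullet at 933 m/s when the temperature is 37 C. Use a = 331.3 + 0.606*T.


a = 331.3 + 0.606*(37) = 353.722 m/s
M = v/a = 933/353.722 = 2.638

2.638


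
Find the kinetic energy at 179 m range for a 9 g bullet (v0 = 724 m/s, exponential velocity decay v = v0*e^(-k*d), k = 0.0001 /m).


v = v0*exp(-k*d) = 724*exp(-0.0001*179) = 711.156 m/s
E = 0.5*m*v^2 = 0.5*0.009*711.156^2 = 2276 J

2276 J


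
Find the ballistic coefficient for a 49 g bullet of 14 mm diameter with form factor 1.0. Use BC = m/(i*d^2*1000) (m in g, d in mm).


BC = m/(i*d^2*1000) = 49/(1.0 * 14^2 * 1000) = 0.00025

0.00025


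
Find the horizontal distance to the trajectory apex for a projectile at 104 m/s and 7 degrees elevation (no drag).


R = v0^2*sin(2*theta)/g = 104^2*sin(2*7°)/9.81 = 266.731 m
apex_dist = R/2 = 266.731/2 = 133.4 m

133.4 m


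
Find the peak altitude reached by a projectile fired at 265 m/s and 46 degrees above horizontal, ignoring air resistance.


H = (v0*sin(theta))^2 / (2g) = (265*sin(46°))^2 / (2*9.81) = 1852 m

1852 m


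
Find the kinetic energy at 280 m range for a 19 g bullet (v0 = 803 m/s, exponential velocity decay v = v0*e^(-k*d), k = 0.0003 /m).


v = v0*exp(-k*d) = 803*exp(-0.0003*280) = 738.303 m/s
E = 0.5*m*v^2 = 0.5*0.019*738.303^2 = 5178 J

5178 J


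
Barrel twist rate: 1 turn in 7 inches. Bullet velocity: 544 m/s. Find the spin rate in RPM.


twist_m = 7*0.0254 = 0.1778 m
spin = v/twist = 544/0.1778 = 3059.618 rev/s
RPM = spin*60 = 3059.618*60 ≈ 183577 RPM

183577 RPM


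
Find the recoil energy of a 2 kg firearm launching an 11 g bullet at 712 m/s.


v_r = m_p*v_p/m_gun = 0.011*712/2 = 3.916 m/s, E_r = 0.5*m_gun*v_r^2 = 0.5*2*3.916^2 = 15.34 J

15.34 J


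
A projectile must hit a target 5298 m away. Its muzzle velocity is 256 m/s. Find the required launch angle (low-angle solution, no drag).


sin(2*theta) = R*g/v0^2 = 5298*9.81/256^2 = 0.793051, theta = arcsin(0.793051)/2 = 26.24°

26.24 degrees


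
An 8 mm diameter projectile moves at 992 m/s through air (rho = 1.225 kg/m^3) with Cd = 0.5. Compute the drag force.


A = pi*(d/2)^2 = pi*(8/2000)^2 = 5.02655e-05 m^2
Fd = 0.5*Cd*rho*A*v^2 = 0.5*0.5*1.225*5.02655e-05*992^2 = 15.15 N

15.15 N


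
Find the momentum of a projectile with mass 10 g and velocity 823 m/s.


p = m*v = 0.01*823 = 8.23 kg·m/s

8.23 kg·m/s


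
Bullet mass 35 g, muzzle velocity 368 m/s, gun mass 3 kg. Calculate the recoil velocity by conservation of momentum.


v_recoil = m_p * v_p / m_gun = 0.035 * 368 / 3 = 4.293 m/s

4.293 m/s


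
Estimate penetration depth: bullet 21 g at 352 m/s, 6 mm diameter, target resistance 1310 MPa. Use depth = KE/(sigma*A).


A = pi*(d/2)^2 = pi*(6/2)^2 = 28.2743 mm^2
E = 0.5*m*v^2 = 0.5*0.021*352^2 = 1300.99 J
depth = E/(sigma*A) = 1300.99 J / (1310 MPa * 28.2743 mm^2) = 1300.99/(1310 * 28.2743) m = 0.0351246 m ≈ 35.12 mm

35.12 mm


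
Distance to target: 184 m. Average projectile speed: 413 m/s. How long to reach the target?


t = d/v = 184/413 = 0.4455 s

0.4455 s


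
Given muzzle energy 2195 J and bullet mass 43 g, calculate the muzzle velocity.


v = sqrt(2*E/m) = sqrt(2*2195/0.043) = 319.5 m/s

319.5 m/s


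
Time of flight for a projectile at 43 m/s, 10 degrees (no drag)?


T = 2*v0*sin(theta)/g = 2*43*sin(10°)/9.81 = 1.522 s

1.522 s


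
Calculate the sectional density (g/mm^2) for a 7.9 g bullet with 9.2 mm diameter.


SD = m/d^2 = 7.9/9.2^2 = 0.09334 g/mm^2

0.09334 g/mm^2


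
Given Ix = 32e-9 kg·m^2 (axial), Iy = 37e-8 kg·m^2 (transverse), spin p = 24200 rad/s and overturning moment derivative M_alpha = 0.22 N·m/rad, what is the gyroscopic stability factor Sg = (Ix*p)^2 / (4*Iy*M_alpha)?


Sg = Ix^2 * p^2 / (4 * Iy * M_alpha) = (32e-9)^2 * 24200^2 / (4 * 37e-8 * 0.22) = 1.842

1.842


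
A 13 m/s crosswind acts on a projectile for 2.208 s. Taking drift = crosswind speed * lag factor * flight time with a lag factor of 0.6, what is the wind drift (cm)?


drift = v_wind * lag * t = 13 * 0.6 * 2.208 = 17.2224 m ≈ 1722 cm

1722 cm


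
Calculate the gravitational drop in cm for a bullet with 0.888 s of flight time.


drop = 0.5*g*t^2 = 0.5*9.81*0.888^2 = 3.86781 m ≈ 386.8 cm

386.8 cm


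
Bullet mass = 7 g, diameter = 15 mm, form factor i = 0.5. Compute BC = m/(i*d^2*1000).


BC = m/(i*d^2*1000) = 7/(0.5 * 15^2 * 1000) = 6.222e-05

6.222e-05


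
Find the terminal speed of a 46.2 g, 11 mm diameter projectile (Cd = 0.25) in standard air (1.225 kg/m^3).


A = pi*(d/2)^2 = pi*(11/2000)^2 = 9.50332e-05 m^2
vt = sqrt(2mg/(Cd*rho*A)) = sqrt(2*0.0462*9.81/(0.25 * 1.225 * 9.50332e-05)) = 176.5 m/s

176.5 m/s


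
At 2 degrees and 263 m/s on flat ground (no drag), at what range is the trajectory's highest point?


R = v0^2*sin(2*theta)/g = 263^2*sin(2*2°)/9.81 = 491.844 m
apex_dist = R/2 = 491.844/2 = 245.9 m

245.9 m


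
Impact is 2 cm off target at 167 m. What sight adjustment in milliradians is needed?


1 mrad subtends 1 cm per 10 m of range, so adj = error_cm / (dist_m / 10) = 2 / (167/10) = 0.1198 mrad

0.1198 mrad


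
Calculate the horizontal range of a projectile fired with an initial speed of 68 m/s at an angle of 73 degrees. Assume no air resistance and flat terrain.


R = v0^2 * sin(2*theta) / g = 68^2 * sin(2*73°) / 9.81 = 263.6 m

263.6 m


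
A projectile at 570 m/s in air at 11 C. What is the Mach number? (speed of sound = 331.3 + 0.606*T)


a = 331.3 + 0.606*(11) = 337.966 m/s
M = v/a = 570/337.966 = 1.687

1.687


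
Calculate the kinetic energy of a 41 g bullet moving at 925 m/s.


E = 0.5*m*v^2 = 0.5*0.041*925^2 = 17540 J

17540 J


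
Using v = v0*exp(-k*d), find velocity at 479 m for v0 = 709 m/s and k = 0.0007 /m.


v = v0*exp(-k*d) = 709*exp(-0.0007*479) = 507 m/s

507 m/s


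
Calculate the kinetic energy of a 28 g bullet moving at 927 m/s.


E = 0.5*m*v^2 = 0.5*0.028*927^2 = 12031 J

12031 J


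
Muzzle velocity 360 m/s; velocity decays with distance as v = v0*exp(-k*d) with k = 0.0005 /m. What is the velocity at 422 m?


v = v0*exp(-k*d) = 360*exp(-0.0005*422) = 291.5 m/s

291.5 m/s


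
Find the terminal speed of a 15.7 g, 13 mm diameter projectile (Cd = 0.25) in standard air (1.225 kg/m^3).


A = pi*(d/2)^2 = pi*(13/2000)^2 = 1.32732e-04 m^2
vt = sqrt(2mg/(Cd*rho*A)) = sqrt(2*0.0157*9.81/(0.25 * 1.225 * 1.32732e-04)) = 87.05 m/s

87.05 m/s


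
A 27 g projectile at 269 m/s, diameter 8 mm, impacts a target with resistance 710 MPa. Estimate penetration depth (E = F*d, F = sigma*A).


A = pi*(d/2)^2 = pi*(8/2)^2 = 50.2655 mm^2
E = 0.5*m*v^2 = 0.5*0.027*269^2 = 976.874 J
depth = E/(sigma*A) = 976.874 J / (710 MPa * 50.2655 mm^2) = 976.874/(710 * 50.2655) m = 0.0273722 m ≈ 27.37 mm

27.37 mm


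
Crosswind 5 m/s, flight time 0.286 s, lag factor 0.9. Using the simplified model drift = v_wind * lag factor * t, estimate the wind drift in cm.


drift = v_wind * lag * t = 5 * 0.9 * 0.286 = 1.287 m ≈ 128.7 cm

128.7 cm


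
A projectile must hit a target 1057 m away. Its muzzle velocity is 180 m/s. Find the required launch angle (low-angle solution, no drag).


sin(2*theta) = R*g/v0^2 = 1057*9.81/180^2 = 0.320036, theta = arcsin(0.320036)/2 = 9.333°

9.333 degrees


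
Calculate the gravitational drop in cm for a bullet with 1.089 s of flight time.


drop = 0.5*g*t^2 = 0.5*9.81*1.089^2 = 5.81694 m ≈ 581.7 cm

581.7 cm


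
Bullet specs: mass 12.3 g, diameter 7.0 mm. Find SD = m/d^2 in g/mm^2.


SD = m/d^2 = 12.3/7.0^2 = 0.251 g/mm^2

0.251 g/mm^2


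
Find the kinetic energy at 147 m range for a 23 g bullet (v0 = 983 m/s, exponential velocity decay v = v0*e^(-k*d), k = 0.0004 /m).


v = v0*exp(-k*d) = 983*exp(-0.0004*147) = 926.866 m/s
E = 0.5*m*v^2 = 0.5*0.023*926.866^2 = 9879 J

9879 J


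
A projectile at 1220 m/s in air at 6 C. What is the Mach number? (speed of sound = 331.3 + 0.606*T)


a = 331.3 + 0.606*(6) = 334.936 m/s
M = v/a = 1220/334.936 = 3.642

3.642


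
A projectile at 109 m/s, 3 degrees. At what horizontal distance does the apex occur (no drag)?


R = v0^2*sin(2*theta)/g = 109^2*sin(2*3°)/9.81 = 126.596 m
apex_dist = R/2 = 126.596/2 = 63.3 m

63.3 m


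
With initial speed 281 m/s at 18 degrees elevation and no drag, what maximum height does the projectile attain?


H = (v0*sin(theta))^2 / (2g) = (281*sin(18°))^2 / (2*9.81) = 384.3 m

384.3 m


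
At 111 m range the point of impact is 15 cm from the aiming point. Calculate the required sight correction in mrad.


1 mrad subtends 1 cm per 10 m of range, so adj = error_cm / (dist_m / 10) = 15 / (111/10) = 1.351 mrad

1.351 mrad


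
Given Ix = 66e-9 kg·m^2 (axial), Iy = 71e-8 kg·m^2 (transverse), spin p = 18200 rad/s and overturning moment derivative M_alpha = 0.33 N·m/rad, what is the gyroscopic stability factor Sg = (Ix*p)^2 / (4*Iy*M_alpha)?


Sg = Ix^2 * p^2 / (4 * Iy * M_alpha) = (66e-9)^2 * 18200^2 / (4 * 71e-8 * 0.33) = 1.54

1.54


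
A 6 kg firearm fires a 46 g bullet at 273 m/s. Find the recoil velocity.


v_recoil = m_p * v_p / m_gun = 0.046 * 273 / 6 = 2.093 m/s

2.093 m/s


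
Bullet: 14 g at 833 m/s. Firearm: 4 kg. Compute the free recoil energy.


v_r = m_p*v_p/m_gun = 0.014*833/4 = 2.9155 m/s, E_r = 0.5*m_gun*v_r^2 = 0.5*4*2.9155^2 = 17 J

17 J


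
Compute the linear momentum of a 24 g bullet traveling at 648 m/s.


p = m*v = 0.024*648 = 15.55 kg·m/s

15.55 kg·m/s


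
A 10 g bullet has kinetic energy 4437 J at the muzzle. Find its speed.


v = sqrt(2*E/m) = sqrt(2*4437/0.01) = 942 m/s

942 m/s


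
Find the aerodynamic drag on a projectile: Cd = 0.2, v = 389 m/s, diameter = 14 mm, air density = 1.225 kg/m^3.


A = pi*(d/2)^2 = pi*(14/2000)^2 = 1.53938e-04 m^2
Fd = 0.5*Cd*rho*A*v^2 = 0.5*0.2*1.225*1.53938e-04*389^2 = 2.854 N

2.854 N
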